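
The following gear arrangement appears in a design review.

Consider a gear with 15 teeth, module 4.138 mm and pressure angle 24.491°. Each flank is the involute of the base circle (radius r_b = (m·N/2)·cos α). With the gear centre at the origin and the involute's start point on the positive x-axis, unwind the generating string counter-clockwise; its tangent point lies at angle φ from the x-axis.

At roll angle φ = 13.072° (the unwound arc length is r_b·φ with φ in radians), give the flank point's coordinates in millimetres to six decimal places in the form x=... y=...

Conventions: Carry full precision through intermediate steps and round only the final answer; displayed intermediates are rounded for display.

class = single-mesh tooth geometry [base-circle involute, m = 4.138, 15T]
pitch radius r_p = m·N/2 = 4.138·15/2 = 31.035000
base radius r_b = r_p·cos α = 31.035000·cos 24.491° = 28.242669
roll angle φ = 13.072° = 0.22814944 rad
x = r_b·(cos φ + φ·sin φ) = 28.968178
y = r_b·(sin φ − φ·cos φ) = 0.111219

x=28.968178 y=0.111219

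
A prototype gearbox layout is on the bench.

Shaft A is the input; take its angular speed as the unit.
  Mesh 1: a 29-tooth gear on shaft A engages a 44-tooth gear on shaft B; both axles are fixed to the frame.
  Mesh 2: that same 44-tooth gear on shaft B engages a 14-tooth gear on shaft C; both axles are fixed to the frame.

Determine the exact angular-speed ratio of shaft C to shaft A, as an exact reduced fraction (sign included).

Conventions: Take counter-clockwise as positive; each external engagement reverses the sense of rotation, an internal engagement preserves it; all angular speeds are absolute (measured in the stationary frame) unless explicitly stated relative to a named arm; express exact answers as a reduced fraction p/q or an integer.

class = fixed-axis compound train [2 meshes; 2 ratios multiply, 2 sense flips]
mesh 1 [29T→44T]: running ratio 29/44, sense −
mesh 2 [44T→14T]: running ratio 29/14, sense +
ω_out/ω_in = 29/14

29/14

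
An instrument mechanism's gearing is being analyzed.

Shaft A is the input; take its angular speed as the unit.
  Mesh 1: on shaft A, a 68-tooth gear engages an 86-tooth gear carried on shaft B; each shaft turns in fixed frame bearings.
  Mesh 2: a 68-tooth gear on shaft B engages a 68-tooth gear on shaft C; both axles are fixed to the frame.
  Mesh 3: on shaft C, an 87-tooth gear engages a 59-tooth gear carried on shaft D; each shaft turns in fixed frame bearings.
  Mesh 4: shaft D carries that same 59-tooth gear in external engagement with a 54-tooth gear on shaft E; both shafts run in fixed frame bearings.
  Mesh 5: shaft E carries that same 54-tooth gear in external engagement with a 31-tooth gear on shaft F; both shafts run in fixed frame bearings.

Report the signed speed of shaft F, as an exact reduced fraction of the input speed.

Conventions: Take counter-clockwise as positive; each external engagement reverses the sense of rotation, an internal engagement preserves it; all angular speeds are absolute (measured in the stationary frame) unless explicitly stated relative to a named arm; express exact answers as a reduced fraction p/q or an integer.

-2958/1333

5-mesh fixed-axis compound train (all bearings frame-fixed)
mesh 1 [68T→86T]: |ω|/ω_in = 1×68/86 = 34/43, sense flips to −
mesh 2 [68T→68T]: |ω|/ω_in = (34/43)×68/68 = 34/43, sense flips to +
mesh 3 [87T→59T]: |ω|/ω_in = (34/43)×87/59 = 2958/2537, sense flips to −
mesh 4 [59T→54T]: |ω|/ω_in = (2958/2537)×59/54 = 493/387, sense flips to +
mesh 5 [54T→31T]: |ω|/ω_in = (493/387)×54/31 = 2958/1333, sense flips to −
signed output speed (× input speed) = -2958/1333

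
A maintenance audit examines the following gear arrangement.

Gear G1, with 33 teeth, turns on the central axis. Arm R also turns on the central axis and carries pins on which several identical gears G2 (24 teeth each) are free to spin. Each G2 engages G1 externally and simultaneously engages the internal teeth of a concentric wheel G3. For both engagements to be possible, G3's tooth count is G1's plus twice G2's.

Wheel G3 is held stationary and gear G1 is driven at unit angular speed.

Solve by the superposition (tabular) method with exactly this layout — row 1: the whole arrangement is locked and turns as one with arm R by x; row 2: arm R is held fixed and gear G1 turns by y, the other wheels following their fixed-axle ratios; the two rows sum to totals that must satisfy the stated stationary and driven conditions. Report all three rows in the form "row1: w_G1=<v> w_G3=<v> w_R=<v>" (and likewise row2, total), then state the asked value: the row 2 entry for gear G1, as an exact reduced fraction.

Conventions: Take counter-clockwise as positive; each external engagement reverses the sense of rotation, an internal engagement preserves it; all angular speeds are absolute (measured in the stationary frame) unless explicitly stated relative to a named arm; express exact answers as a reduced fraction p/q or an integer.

row1: w_G1=11/38 w_G3=11/38 w_R=11/38
row2: w_G1=27/38 w_G3=-11/38 w_R=0
total: w_G1=1 w_G3=0 w_R=11/38
asked value: 27/38

planetary set (33T centre, 24T on arm, 81T internal) — Willis relation
row 1 — lock + rotate with arm: ω_sun = ω_ring = ω_arm = x
row 2 — arm fixed, fixed-axis ratios: sun y, ring −(33/81)·y, arm 0
boundary: total ω_ring = x − (33/81)·y = 0 and total ω_sun = x + y = 1  ⇒  y = 27/38, x = 11/38
row 2 ring = −(33/81)·27/38 = -11/38
totals (row 1 + row 2): sun 11/38 + 27/38 = 1, ring 11/38 + (-11/38) = 0, arm 11/38 + 0 = 11/38
asked cell (row2, sun) = 27/38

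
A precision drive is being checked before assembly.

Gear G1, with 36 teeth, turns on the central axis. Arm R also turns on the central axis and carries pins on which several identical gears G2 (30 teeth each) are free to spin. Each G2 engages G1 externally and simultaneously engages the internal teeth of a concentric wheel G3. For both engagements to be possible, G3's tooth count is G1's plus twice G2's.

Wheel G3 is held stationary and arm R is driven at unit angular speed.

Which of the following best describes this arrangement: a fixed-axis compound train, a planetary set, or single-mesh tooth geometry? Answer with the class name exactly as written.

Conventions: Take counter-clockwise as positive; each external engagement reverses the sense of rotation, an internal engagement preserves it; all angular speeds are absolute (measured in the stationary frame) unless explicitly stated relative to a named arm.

recognized (axles ride arm R): planetary set, 36/30/96 teeth
classification: planetary set

planetary set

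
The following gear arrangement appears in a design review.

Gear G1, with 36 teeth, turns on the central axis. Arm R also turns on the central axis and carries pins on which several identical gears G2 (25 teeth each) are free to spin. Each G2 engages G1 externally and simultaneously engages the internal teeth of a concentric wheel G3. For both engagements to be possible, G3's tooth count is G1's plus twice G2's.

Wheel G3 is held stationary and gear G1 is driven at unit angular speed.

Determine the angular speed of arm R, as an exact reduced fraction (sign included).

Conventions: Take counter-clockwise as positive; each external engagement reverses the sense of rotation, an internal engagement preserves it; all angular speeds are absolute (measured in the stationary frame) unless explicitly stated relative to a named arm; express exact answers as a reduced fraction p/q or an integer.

18/61

topology: planetary set — G1 36T / G2 25T / G3 86T, arm = carrier (Willis)
ring teeth: 36 + 2·25 = 86
36(ω_sun−ω_arm) = −86(ω_ring−ω_arm),  ω_ring = 0, ω_sun = 1
36(1−ω_arm) = −86(0−ω_arm)  ⇒  122·ω_arm = 36  ⇒  ω_arm = 18/61
exact speed ratio = 18/61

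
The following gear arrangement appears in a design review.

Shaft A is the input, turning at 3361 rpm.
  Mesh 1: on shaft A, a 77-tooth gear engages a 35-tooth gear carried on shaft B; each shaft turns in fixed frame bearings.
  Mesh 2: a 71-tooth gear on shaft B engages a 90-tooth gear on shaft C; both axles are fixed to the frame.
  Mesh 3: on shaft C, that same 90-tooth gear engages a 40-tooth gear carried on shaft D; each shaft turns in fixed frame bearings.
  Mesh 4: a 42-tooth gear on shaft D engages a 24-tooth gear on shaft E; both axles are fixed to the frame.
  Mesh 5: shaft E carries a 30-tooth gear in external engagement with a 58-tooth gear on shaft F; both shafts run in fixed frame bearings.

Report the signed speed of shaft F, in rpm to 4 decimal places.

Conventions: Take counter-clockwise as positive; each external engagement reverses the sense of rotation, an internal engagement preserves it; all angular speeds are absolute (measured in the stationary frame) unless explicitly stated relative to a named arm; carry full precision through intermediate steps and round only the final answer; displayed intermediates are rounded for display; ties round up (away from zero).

topology: fixed-axis compound train — 5 meshes, A→F
mesh 1 [77T→35T]: ω = 3361.0000×77/35 = 7394.2000 rpm, sense flips to −
mesh 2 [71T→90T]: ω = 7394.2000×71/90 = 5833.2022 rpm, sense flips to +
mesh 3 [90T→40T]: ω = 5833.2022×90/40 = 13124.7050 rpm, sense flips to −
mesh 4 [42T→24T]: ω = 13124.7050×42/24 = 22968.2338 rpm, sense flips to +
mesh 5 [30T→58T]: ω = 22968.2338×30/58 = 11880.1209 rpm, sense flips to −
signed output speed = -11880.1209 rpm

-11880.1209 rpm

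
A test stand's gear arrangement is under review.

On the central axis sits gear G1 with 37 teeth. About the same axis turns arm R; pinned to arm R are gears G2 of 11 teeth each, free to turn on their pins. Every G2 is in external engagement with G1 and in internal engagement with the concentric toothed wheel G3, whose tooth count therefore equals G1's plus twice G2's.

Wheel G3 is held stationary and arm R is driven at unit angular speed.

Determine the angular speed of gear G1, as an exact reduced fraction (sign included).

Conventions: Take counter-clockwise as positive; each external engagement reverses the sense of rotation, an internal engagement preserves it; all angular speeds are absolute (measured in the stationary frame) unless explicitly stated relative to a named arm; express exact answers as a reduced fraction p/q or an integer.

class = planetary set [G3 = 37+2·11 = 59; Willis about the carrier]
ring teeth: 37 + 2·11 = 59
37(ω_sun−ω_arm) = −59(ω_ring−ω_arm),  ω_ring = 0, ω_arm = 1
ω_sun = 1 − (59/37)(0−1) = 96/37
exact speed ratio = 96/37

96/37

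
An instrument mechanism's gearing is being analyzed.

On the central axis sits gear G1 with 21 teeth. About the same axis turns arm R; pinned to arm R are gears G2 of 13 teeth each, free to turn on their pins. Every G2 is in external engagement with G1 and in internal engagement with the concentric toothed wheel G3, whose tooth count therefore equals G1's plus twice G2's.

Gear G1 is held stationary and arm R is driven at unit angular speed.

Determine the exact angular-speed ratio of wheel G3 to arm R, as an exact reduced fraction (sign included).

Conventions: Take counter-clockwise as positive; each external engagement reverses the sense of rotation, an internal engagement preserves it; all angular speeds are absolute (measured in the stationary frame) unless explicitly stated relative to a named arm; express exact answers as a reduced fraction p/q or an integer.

68/47

planetary set (21T centre, 13T on arm, 47T internal) — Willis relation
ring teeth: 21 + 2·13 = 47
21(ω_sun−ω_arm) = −47(ω_ring−ω_arm),  ω_sun = 0, ω_arm = 1
ω_ring = 1 − (21/47)(0−1) = 68/47
ω_out/ω_in = 68/47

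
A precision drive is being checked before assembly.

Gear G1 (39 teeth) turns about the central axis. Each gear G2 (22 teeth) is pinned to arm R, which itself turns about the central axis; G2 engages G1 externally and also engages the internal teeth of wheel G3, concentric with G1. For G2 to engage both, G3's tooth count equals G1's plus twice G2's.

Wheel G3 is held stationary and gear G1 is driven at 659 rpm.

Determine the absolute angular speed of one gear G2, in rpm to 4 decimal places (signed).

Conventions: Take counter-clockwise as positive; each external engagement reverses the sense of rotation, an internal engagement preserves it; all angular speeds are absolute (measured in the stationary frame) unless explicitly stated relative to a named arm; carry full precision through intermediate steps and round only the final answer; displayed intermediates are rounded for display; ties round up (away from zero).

-584.1136 rpm

planetary set (39T centre, 22T on arm, 83T internal) — Willis relation
normalise by the input: solve with ω_sun = 1, then scale by 659 rpm
ring teeth: 39 + 2·22 = 83
39(ω_sun−ω_arm) = −83(ω_ring−ω_arm),  ω_ring = 0, ω_sun = 1
39(1−ω_arm) = −83(0−ω_arm)  ⇒  122·ω_arm = 39  ⇒  ω_arm = 39/122
sun–planet mesh: 39·(1−39/122) = −22·(ω_p−ω_arm)  ⇒  ω_p−ω_arm = -3237/2684
ω_p = 39/122 − 3237/2684 = -39/44
scale: ω_p = -39/44 × 659 rpm = -584.1136 rpm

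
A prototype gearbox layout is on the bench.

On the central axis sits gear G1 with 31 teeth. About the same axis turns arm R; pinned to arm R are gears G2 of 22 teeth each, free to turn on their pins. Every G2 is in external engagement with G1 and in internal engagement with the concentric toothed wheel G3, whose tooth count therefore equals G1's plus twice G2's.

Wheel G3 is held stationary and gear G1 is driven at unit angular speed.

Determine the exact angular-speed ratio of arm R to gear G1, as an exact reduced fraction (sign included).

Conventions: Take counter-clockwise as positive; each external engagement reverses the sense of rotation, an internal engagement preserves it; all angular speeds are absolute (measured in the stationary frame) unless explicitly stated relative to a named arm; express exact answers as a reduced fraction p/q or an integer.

planetary set (31T centre, 22T on arm, 75T internal) — Willis relation
ring teeth: 31 + 2·22 = 75
31(ω_sun−ω_arm) = −75(ω_ring−ω_arm),  ω_ring = 0, ω_sun = 1
31(1−ω_arm) = −75(0−ω_arm)  ⇒  106·ω_arm = 31  ⇒  ω_arm = 31/106
ω_out/ω_in = 31/106

31/106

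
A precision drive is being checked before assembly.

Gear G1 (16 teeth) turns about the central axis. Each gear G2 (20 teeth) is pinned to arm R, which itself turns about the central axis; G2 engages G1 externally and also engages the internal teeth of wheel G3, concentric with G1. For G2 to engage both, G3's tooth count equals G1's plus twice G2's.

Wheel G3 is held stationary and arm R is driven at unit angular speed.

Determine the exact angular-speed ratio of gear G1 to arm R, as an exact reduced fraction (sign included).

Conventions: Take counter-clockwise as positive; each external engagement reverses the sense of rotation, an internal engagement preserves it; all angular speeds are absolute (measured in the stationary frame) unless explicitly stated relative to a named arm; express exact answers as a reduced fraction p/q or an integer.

planetary set (16T centre, 20T on arm, 56T internal) — Willis relation
ring teeth: 16 + 2·20 = 56
16(ω_sun−ω_arm) = −56(ω_ring−ω_arm),  ω_ring = 0, ω_arm = 1
ω_sun = 1 − (56/16)(0−1) = 9/2
ω_out/ω_in = 9/2

9/2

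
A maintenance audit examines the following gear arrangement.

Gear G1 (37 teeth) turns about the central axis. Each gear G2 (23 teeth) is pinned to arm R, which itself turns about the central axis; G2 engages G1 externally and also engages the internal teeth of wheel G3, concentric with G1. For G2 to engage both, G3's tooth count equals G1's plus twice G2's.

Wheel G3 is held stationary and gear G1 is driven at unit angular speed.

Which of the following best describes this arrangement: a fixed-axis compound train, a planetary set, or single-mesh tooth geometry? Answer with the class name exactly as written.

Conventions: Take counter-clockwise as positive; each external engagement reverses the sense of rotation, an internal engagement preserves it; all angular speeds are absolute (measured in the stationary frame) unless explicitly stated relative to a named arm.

planetary set

class = planetary set [G3 = 37+2·23 = 83; Willis about the carrier]
classification: planetary set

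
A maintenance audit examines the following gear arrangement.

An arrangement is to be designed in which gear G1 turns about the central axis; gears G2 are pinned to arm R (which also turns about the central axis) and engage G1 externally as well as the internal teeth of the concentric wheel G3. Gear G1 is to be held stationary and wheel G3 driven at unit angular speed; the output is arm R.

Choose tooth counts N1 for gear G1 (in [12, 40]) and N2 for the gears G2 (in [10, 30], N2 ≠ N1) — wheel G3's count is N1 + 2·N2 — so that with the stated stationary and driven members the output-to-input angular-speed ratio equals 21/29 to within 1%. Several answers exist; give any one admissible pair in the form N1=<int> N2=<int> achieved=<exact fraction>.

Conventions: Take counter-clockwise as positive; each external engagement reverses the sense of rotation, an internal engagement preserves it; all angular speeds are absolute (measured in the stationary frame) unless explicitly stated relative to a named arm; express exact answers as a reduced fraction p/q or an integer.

N1=16 N2=13 achieved=21/29

topology: planetary set — design target 21/29, arm = carrier (Willis)
Willis with ω_sun = 0: ω_arm/ω_ring = N3/(N1+N3); set equal to 21/29  ⇒  N3/N1 = (21/29)/(1 − 21/29) = 21/8
N3 = N1 + 2·N2  ⇒  N2/N1 = (N3/N1 − 1)/2 = (21/8 − 1)/2 = 13/16
smallest multiple with N1 ≥ 12 and N2 ≥ 10: k = 1  ⇒  N1 = 1·16 = 16, N2 = 1·13 = 13 (N1 ≤ 40, N2 ≤ 30, N2 ≠ N1 ✓), N3 = 16 + 2·13 = 42
check: N3/(N1+N3) with N1 = 16, N3 = 42 gives 21/29; |achieved − target| = 0 ≤ 21/2900 ✓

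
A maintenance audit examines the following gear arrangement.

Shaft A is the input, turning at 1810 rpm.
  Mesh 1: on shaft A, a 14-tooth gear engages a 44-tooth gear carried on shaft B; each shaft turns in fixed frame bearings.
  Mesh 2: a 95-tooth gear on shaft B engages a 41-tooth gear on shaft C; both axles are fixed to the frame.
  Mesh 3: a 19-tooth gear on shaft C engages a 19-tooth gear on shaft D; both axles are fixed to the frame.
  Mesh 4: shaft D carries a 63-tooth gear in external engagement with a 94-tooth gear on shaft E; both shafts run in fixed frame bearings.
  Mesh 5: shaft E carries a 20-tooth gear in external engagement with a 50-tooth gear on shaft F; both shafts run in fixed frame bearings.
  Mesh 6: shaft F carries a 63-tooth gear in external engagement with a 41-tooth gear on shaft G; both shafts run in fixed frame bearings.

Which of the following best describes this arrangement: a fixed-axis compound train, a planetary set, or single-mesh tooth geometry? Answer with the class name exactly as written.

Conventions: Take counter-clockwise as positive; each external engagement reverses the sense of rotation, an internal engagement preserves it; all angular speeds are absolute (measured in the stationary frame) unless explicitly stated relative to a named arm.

6-mesh fixed-axis compound train (all bearings frame-fixed)
classification: fixed-axis compound train

fixed-axis compound train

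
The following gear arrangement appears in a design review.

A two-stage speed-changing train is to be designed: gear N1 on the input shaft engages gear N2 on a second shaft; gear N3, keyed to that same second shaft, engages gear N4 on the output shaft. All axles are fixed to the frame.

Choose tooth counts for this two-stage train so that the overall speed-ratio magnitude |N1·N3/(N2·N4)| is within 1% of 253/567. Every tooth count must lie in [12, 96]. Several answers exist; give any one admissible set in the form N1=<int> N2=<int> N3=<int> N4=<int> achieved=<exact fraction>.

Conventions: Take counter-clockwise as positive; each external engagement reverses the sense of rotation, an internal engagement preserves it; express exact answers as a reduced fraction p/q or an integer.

design class (target 253/567): fixed-axis compound train
target = 253/567 in lowest terms: an exact hit needs N1·N3 = k·253 and N2·N4 = k·567 for one integer k, every count in [12, 96]; additionally prefer no 1:1 stage (N1 ≠ N2, N3 ≠ N4)
k = 1: no 1:1-free in-range split of k·253 and k·567 into factor pairs; take k = 2
k = 2: N1·N3 = 506 = 22·23, N2·N4 = 1134 = 14·81
achieved = 22·23/(14·81) = 253/567; |achieved − target| = 0 ≤ 253/56700 ✓

N1=22 N2=14 N3=23 N4=81 achieved=253/567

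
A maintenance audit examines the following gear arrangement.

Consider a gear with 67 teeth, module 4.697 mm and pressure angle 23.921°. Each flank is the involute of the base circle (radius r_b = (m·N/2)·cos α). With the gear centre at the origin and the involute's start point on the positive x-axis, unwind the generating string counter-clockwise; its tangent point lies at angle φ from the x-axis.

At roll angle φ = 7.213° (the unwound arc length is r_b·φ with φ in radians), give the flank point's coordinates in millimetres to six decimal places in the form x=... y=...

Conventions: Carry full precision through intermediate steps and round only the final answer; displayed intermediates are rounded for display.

x=144.969289 y=0.095506

topology: single-mesh involute geometry — m = 4.697, N = 67
pitch radius r_p = m·N/2 = 4.697·67/2 = 157.349500
base radius r_b = r_p·cos α = 157.349500·cos 23.921° = 143.834028
roll angle φ = 7.213° = 0.12589060 rad
x = r_b·(cos φ + φ·sin φ) = 144.969289
y = r_b·(sin φ − φ·cos φ) = 0.095506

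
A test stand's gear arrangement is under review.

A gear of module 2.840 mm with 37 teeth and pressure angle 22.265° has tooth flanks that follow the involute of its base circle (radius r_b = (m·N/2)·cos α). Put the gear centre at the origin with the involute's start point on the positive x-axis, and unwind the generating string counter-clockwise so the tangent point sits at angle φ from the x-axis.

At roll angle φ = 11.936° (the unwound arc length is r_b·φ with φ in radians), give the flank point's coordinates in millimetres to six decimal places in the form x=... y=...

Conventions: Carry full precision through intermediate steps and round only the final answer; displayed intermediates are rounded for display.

class = single-mesh tooth geometry [base-circle involute, m = 2.840, 37T]
pitch radius r_p = m·N/2 = 2.840·37/2 = 52.540000
base radius r_b = r_p·cos α = 52.540000·cos 22.265° = 48.622688
roll angle φ = 11.936° = 0.20832250 rad
x = r_b·(cos φ + φ·sin φ) = 49.666339
y = r_b·(sin φ − φ·cos φ) = 0.145895

x=49.666339 y=0.145895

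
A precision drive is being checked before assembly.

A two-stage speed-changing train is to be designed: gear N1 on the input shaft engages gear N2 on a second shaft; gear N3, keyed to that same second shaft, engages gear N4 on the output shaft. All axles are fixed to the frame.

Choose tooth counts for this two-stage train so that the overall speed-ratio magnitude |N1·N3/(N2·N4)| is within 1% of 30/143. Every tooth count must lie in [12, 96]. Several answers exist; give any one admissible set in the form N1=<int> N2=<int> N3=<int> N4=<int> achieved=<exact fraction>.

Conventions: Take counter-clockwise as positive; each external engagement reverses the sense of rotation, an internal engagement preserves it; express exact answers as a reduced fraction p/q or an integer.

topology: fixed-axis compound train — 2 stages, target 30/143
target = 30/143 in lowest terms: an exact hit needs N1·N3 = k·30 and N2·N4 = k·143 for one integer k, every count in [12, 96]; additionally prefer no 1:1 stage (N1 ≠ N2, N3 ≠ N4)
k = 1…5: no 1:1-free in-range split of k·30 and k·143 into factor pairs; take k = 6
k = 6: N1·N3 = 180 = 12·15, N2·N4 = 858 = 13·66
achieved = 12·15/(13·66) = 30/143; |achieved − target| = 0 ≤ 3/1430 ✓

N1=12 N2=13 N3=15 N4=66 achieved=30/143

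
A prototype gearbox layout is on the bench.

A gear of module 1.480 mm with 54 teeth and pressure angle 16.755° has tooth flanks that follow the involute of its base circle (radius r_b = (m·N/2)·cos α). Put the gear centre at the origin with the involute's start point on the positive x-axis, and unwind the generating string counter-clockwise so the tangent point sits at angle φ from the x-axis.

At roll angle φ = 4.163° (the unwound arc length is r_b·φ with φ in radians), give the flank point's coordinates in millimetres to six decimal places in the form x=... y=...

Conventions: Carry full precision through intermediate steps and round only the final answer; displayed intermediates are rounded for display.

class = single-mesh tooth geometry [base-circle involute, m = 1.480, 54T]
pitch radius r_p = m·N/2 = 1.480·54/2 = 39.960000
base radius r_b = r_p·cos α = 39.960000·cos 16.755° = 38.263546
roll angle φ = 4.163° = 0.07265806 rad
x = r_b·(cos φ + φ·sin φ) = 38.364414
y = r_b·(sin φ − φ·cos φ) = 0.004890

x=38.364414 y=0.004890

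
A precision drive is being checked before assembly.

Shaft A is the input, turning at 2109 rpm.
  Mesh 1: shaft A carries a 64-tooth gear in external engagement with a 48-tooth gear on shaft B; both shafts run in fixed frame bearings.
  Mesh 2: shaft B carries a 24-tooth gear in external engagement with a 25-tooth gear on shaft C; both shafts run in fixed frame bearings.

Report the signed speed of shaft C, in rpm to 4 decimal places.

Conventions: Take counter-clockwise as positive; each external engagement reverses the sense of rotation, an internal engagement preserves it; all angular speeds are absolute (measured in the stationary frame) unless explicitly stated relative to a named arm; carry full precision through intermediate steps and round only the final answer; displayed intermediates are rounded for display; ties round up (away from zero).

recognized (3 fixed axles, 2 meshes): fixed-axis compound train
mesh 1 [64T→48T]: ω = 2109.0000×64/48 = 2812.0000 rpm, sense flips to −
mesh 2 [24T→25T]: ω = 2812.0000×24/25 = 2699.5200 rpm, sense flips to +
signed output speed = +2699.5200 rpm

+2699.5200 rpm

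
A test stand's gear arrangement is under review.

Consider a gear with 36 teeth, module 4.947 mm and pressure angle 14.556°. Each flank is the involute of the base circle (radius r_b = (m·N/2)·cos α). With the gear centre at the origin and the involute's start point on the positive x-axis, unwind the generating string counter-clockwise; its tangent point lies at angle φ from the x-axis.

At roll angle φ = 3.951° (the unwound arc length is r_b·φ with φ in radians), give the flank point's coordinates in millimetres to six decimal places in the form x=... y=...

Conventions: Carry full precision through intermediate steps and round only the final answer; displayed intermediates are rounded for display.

x=86.392519 y=0.009416

class = single-mesh tooth geometry [base-circle involute, m = 4.947, 36T]
pitch radius r_p = m·N/2 = 4.947·36/2 = 89.046000
base radius r_b = r_p·cos α = 89.046000·cos 14.556° = 86.187842
roll angle φ = 3.951° = 0.06895796 rad
x = r_b·(cos φ + φ·sin φ) = 86.392519
y = r_b·(sin φ − φ·cos φ) = 0.009416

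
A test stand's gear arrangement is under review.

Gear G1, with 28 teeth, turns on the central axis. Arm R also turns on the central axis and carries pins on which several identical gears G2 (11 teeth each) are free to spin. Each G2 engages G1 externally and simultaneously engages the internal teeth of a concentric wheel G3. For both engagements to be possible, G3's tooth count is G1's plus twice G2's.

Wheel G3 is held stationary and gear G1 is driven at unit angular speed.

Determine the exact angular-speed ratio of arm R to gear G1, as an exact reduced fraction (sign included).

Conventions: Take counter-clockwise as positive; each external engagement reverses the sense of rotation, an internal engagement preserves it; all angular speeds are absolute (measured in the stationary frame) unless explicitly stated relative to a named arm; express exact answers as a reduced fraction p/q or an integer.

14/39

recognized (axles ride arm R): planetary set, 28/11/50 teeth
ring teeth: 28 + 2·11 = 50
28(ω_sun−ω_arm) = −50(ω_ring−ω_arm),  ω_ring = 0, ω_sun = 1
28(1−ω_arm) = −50(0−ω_arm)  ⇒  78·ω_arm = 28  ⇒  ω_arm = 14/39
ω_out/ω_in = 14/39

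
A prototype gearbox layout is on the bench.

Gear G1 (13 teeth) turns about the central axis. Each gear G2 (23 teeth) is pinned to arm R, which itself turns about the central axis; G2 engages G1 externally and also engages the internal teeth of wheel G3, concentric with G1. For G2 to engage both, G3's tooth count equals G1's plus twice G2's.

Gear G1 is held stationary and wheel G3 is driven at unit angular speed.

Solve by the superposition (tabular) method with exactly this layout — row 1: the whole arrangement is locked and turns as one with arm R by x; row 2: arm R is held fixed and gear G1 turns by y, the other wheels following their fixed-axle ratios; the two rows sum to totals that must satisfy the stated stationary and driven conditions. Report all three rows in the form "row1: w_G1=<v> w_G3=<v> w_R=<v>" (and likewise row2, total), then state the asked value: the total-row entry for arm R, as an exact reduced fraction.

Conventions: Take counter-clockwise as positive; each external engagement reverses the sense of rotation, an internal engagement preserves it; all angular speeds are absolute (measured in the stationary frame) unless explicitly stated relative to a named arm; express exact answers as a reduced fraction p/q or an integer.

topology: planetary set — G1 13T / G2 23T / G3 59T, arm = carrier (Willis)
superposition row 1 [locked train]: every member turns x
superposition row 2 [arm held]: sun y, ring −(13/59)·y, arm 0
boundary: total ω_sun = x + y = 0 and total ω_ring = x − (13/59)·y = 1  ⇒  y = -59/72, x = 59/72
row 2 ring = −(13/59)·(-59/72) = 13/72
totals (row 1 + row 2): sun 59/72 + (-59/72) = 0, ring 59/72 + 13/72 = 1, arm 59/72 + 0 = 59/72
asked cell (total, arm) = 59/72

row1: w_G1=59/72 w_G3=59/72 w_R=59/72
row2: w_G1=-59/72 w_G3=13/72 w_R=0
total: w_G1=0 w_G3=1 w_R=59/72
asked value: 59/72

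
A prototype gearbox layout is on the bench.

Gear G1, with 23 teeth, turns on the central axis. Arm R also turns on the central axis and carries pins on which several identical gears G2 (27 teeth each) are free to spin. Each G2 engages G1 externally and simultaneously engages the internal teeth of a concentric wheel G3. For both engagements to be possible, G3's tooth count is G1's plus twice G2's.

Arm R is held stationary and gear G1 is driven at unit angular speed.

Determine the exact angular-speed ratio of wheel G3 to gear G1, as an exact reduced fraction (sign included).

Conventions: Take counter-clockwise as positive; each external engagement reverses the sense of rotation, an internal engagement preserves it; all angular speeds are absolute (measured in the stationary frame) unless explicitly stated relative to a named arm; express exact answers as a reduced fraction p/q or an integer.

class = planetary set [G3 = 23+2·27 = 77; Willis about the carrier]
ring teeth: 23 + 2·27 = 77
23(ω_sun−ω_arm) = −77(ω_ring−ω_arm),  ω_arm = 0, ω_sun = 1
ω_ring = 0 − (23/77)(1−0) = -23/77
ω_out/ω_in = -23/77

-23/77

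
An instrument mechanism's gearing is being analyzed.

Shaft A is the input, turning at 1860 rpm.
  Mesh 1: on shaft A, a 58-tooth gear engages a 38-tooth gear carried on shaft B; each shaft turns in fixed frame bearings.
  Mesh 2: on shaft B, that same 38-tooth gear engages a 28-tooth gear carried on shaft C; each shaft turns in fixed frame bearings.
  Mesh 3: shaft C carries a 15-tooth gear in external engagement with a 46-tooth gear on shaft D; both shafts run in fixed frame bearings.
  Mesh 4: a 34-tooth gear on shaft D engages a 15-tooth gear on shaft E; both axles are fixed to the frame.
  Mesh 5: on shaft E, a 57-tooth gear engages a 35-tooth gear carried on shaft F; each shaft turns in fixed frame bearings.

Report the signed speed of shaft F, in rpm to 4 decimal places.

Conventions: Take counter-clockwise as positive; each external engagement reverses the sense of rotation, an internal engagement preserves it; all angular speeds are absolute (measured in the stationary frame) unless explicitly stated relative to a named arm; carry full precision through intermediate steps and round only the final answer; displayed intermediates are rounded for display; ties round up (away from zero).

5-mesh fixed-axis compound train (all bearings frame-fixed)
mesh 1 [58T→38T]: ω = 1860.0000×58/38 = 2838.9474 rpm, sense flips to −
mesh 2 [38T→28T]: ω = 2838.9474×38/28 = 3852.8571 rpm, sense flips to +
mesh 3 [15T→46T]: ω = 3852.8571×15/46 = 1256.3665 rpm, sense flips to −
mesh 4 [34T→15T]: ω = 1256.3665×34/15 = 2847.7640 rpm, sense flips to +
mesh 5 [57T→35T]: ω = 2847.7640×57/35 = 4637.7870 rpm, sense flips to −
signed output speed = -4637.7870 rpm

-4637.7870 rpm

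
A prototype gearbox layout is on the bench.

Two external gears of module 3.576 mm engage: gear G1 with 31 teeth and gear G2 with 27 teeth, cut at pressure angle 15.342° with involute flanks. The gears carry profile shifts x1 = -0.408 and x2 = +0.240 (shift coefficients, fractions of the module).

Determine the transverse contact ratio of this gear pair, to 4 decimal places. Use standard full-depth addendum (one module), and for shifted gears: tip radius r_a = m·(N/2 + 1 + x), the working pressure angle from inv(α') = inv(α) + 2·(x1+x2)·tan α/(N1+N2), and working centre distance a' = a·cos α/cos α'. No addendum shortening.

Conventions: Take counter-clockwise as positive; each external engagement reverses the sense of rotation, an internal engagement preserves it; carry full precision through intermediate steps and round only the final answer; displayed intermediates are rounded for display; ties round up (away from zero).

topology: single-mesh involute geometry — m = 3.576, 31T/27T pair
base radii: r_b1 = 53.452753, r_b2 = 46.555623
tip radii: r_a1 = 57.544992, r_a2 = 52.710240
inv(α') = inv(15.342°) + 2·(-0.408+0.240)·tan α/(31+27) = 0.00499931  ⇒  α' = 14.01602°
a' = a·cos α / cos α' = 103.7040·cos 15.342°/cos 14.01602° = 103.077184
action lengths: √(r_a1²−r_b1²) = 21.312656, √(r_a2²−r_b2²) = 24.717268
base pitch p_b = π·m·cos α = 10.833986
CR = (21.312656 + 24.717268 − 103.077184·sin 14.01602°)/10.833986 = 1.944376
contact ratio ≈ 1.9444

1.9444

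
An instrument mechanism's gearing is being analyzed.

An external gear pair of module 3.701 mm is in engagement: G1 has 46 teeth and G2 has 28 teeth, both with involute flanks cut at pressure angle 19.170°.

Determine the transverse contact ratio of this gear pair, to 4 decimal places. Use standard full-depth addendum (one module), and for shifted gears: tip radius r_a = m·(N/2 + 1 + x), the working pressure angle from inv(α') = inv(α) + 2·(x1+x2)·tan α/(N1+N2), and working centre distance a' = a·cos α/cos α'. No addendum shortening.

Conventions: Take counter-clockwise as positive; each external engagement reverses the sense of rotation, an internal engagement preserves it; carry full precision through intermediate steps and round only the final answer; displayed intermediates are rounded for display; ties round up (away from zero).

1.7291

class = single-mesh tooth geometry [involute pair 46T × 28T, m = 3.701]
base radii: r_b1 = 80.402796, r_b2 = 48.940833
tip radii: r_a1 = 88.824000, r_a2 = 55.515000
no profile shift: α' = α, a' = a
action lengths: √(r_a1²−r_b1²) = 37.750408, √(r_a2²−r_b2²) = 26.205155
base pitch p_b = π·m·cos α = 10.982297
CR = (37.750408 + 26.205155 − 136.937000·sin 19.17000°)/10.982297 = 1.729080
contact ratio ≈ 1.7291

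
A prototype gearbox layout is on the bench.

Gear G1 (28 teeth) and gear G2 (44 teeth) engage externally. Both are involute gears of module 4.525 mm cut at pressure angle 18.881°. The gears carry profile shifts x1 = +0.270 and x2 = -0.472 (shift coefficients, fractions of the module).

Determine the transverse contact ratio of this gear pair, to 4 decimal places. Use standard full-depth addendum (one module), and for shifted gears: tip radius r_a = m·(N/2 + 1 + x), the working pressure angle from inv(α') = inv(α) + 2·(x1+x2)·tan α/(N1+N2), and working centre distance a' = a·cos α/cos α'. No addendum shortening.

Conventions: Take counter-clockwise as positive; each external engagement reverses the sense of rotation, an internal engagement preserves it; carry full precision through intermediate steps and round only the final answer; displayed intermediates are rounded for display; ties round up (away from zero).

1.7550

single-mesh involute tooth geometry (28T engaging 44T at module 4.525)
base radii: r_b1 = 59.941309, r_b2 = 94.193485
tip radii: r_a1 = 69.096750, r_a2 = 101.939200
inv(α') = inv(18.881°) + 2·(+0.270-0.472)·tan α/(28+44) = 0.01055143  ⇒  α' = 17.88580°
a' = a·cos α / cos α' = 162.9000·cos 18.881°/cos 17.88580° = 161.962347
action lengths: √(r_a1²−r_b1²) = 34.371505, √(r_a2²−r_b2²) = 38.976760
base pitch p_b = π·m·cos α = 13.450798
CR = (34.371505 + 38.976760 − 161.962347·sin 17.88580°)/13.450798 = 1.755008
contact ratio ≈ 1.7550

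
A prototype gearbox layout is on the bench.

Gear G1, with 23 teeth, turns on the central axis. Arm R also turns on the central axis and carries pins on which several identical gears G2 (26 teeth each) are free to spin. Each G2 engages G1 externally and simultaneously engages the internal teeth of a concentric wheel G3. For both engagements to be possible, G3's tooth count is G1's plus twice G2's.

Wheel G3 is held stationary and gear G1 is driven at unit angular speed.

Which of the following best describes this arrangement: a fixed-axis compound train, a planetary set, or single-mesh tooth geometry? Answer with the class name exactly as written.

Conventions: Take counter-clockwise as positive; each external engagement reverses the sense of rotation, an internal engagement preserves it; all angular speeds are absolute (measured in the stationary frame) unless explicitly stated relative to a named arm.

planetary set (23T centre, 26T on arm, 75T internal) — Willis relation
classification: planetary set

planetary set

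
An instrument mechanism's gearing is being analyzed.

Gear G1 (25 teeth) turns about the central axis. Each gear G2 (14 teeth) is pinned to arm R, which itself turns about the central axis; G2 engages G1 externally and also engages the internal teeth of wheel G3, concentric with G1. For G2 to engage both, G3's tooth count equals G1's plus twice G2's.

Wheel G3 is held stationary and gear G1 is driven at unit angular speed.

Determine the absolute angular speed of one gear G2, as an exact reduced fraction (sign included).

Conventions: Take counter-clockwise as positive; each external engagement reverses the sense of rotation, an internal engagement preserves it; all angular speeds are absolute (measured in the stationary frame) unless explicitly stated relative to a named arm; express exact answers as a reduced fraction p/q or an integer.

recognized (axles ride arm R): planetary set, 25/14/53 teeth
ring teeth: 25 + 2·14 = 53
25(ω_sun−ω_arm) = −53(ω_ring−ω_arm),  ω_ring = 0, ω_sun = 1
25(1−ω_arm) = −53(0−ω_arm)  ⇒  78·ω_arm = 25  ⇒  ω_arm = 25/78
sun–planet mesh: 25·(1−25/78) = −14·(ω_p−ω_arm)  ⇒  ω_p−ω_arm = -1325/1092
ω_p = 25/78 − 1325/1092 = -25/28
exact speed ratio = -25/28

-25/28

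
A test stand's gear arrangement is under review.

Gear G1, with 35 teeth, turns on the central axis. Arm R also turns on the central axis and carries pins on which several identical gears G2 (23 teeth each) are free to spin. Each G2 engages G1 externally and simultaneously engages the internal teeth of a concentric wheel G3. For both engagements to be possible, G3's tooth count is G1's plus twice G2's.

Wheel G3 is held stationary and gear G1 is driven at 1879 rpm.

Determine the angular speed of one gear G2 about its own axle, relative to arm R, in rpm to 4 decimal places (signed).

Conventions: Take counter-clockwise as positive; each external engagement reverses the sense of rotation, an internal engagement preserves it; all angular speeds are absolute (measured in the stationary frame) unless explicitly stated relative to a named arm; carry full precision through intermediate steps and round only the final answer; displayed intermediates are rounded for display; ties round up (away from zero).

topology: planetary set — G1 35T / G2 23T / G3 81T, arm = carrier (Willis)
normalise by the input: solve with ω_sun = 1, then scale by 1879 rpm
ring teeth: 35 + 2·23 = 81
35(ω_sun−ω_arm) = −81(ω_ring−ω_arm),  ω_ring = 0, ω_sun = 1
35(1−ω_arm) = −81(0−ω_arm)  ⇒  116·ω_arm = 35  ⇒  ω_arm = 35/116
sun–planet mesh: 35·(1−35/116) = −23·(ω_p−ω_arm)  ⇒  ω_p−ω_arm = -2835/2668
scale: ω_p−ω_arm = -2835/2668 × 1879 rpm = -1996.6136 rpm

-1996.6136 rpm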